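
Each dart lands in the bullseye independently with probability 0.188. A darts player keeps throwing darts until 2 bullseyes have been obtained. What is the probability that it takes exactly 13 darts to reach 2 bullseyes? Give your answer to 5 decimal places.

0.04292

Y = trial on which the second success occurs; negative binomial, r=2, p=0.188.
P(Y=13) = C(12,1) · p^2 · (1−p)^11
= 12 · 0.035344 · 0.10119 = 0.0429154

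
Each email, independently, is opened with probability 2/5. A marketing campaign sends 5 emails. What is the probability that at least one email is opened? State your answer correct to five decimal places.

0.92224

P(at least one) = 1 − P(none) = 1 − (1 − 0.40)^5
= 1 − 0.0777600 = 0.9222400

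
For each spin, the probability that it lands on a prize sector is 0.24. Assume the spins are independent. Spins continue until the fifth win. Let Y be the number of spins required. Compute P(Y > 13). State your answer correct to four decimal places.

0.8184

Needing more than 13 spins ⇔ fewer than 5 successes in the first 13. With X ~ Binomial(13, 0.24), P(Y > 13) = P(X ≤ 4).
  k=0: C(13,0)·0.24^0·0.76^13 = 0.028221
  k=1: C(13,1)·0.24^1·0.76^12 = 0.115856
  k=2: C(13,2)·0.24^2·0.76^11 = 0.219516
  k=3: C(13,3)·0.24^3·0.76^10 = 0.254177
  k=4: C(13,4)·0.24^4·0.76^9 = 0.200666
P(X ≤ 4) = 0.818436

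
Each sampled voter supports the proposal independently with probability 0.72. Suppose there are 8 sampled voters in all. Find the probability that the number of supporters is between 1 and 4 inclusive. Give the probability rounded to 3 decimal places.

0.159

X ~ Binomial(8, 0.72); P(1 ≤ X ≤ 4) = Σ C(8,k) p^k (1−p)^(8−k) over k:
  k=1: C(8,1)·0.72^1·0.28^7 = 0.00078
  k=2: C(8,2)·0.72^2·0.28^6 = 0.00699
  k=3: C(8,3)·0.72^3·0.28^5 = 0.03597
  k=4: C(8,4)·0.72^4·0.28^4 = 0.11563
Total = 0.15937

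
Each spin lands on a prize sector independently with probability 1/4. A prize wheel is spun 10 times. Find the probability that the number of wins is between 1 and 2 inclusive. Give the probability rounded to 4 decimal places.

0.4693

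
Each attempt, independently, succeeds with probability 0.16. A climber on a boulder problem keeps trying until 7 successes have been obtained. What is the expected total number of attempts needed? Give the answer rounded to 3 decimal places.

Y = total attempts until the seventh success; negative binomial with r=7, p=0.16.
E[Y] = r / p = 7 / 0.16 = 43.75000

43.750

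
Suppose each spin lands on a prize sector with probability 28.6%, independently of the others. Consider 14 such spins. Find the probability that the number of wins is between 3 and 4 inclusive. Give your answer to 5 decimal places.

X ~ Binomial(14, 0.286); P(3 ≤ X ≤ 4) = Σ C(14,k) p^k (1−p)^(14−k) over k:
  k=3: C(14,3)·0.286^3·0.714^11 = 0.2093533
  k=4: C(14,4)·0.286^4·0.714^10 = 0.2306112
Total = 0.4399645

0.43996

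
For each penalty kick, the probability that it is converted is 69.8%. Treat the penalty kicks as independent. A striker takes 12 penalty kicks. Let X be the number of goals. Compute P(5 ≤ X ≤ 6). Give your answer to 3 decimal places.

0.111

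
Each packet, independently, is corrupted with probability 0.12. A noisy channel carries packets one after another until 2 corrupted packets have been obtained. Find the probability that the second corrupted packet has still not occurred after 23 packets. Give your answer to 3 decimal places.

0.219

Needing more than 23 packets ⇔ fewer than 2 successes in the first 23. With X ~ Binomial(23, 0.12), P(Y > 23) = P(X ≤ 1).
  k=0: C(23,0)·0.12^0·0.88^23 = 0.05286
  k=1: C(23,1)·0.12^1·0.88^22 = 0.16578
P(X ≤ 1) = 0.21864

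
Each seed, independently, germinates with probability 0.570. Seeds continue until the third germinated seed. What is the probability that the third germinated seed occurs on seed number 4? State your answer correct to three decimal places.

0.239

Y = trial on which the third success occurs; negative binomial, r=3, p=0.57.
P(Y=4) = C(3,2) · p^3 · (1−p)^1
= 3 · 0.18519 · 0.43 = 0.23890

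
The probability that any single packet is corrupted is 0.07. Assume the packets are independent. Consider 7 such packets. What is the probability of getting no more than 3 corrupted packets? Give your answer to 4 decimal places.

0.9993

X ~ Binomial(7, 0.07); P(X ≤ 3) = Σ C(7,k) p^k (1−p)^(7−k) over k:
  k=0: C(7,0)·0.07^0·0.93^7 = 0.601701
  k=1: C(7,1)·0.07^1·0.93^6 = 0.317025
  k=2: C(7,2)·0.07^2·0.93^5 = 0.071586
  k=3: C(7,3)·0.07^3·0.93^4 = 0.008980
Total = 0.999293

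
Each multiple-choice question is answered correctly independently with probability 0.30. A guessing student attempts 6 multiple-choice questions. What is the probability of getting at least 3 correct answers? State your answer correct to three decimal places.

0.256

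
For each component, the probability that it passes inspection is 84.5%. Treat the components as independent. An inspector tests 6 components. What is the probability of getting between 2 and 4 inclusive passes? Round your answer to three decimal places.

X ~ Binomial(6, 0.845); P(2 ≤ X ≤ 4) = Σ C(6,k) p^k (1−p)^(6−k) over k:
  k=2: C(6,2)·0.845^2·0.155^4 = 0.00618
  k=3: C(6,3)·0.845^3·0.155^3 = 0.04494
  k=4: C(6,4)·0.845^4·0.155^2 = 0.18373
Total = 0.23485

0.235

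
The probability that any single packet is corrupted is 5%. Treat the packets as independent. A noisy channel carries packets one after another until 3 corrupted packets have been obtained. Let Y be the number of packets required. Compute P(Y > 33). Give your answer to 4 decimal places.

0.7728

Needing more than 33 packets ⇔ fewer than 3 successes in the first 33. With X ~ Binomial(33, 0.05), P(Y > 33) = P(X ≤ 2).
  k=0: C(33,0)·0.05^0·0.95^33 = 0.184026
  k=1: C(33,1)·0.05^1·0.95^32 = 0.319624
  k=2: C(33,2)·0.05^2·0.95^31 = 0.269157
P(X ≤ 2) = 0.772807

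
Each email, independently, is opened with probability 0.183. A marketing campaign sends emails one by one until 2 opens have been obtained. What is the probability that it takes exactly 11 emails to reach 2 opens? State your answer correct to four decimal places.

Y = trial on which the second success occurs; negative binomial, r=2, p=0.183.
P(Y=11) = C(10,1) · p^2 · (1−p)^9
= 10 · 0.033489 · 0.16218 = 0.054313

0.0543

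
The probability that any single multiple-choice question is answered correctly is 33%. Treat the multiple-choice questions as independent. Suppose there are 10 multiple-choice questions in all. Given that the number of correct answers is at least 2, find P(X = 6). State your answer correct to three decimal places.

X ~ Binomial(10, 0.33). Want P(X=6 | X≥2) = P(X=6) / P(X≥2).
P(X=6) = C(10,6)·0.33^6·0.67^4 = 0.05465
P(X≥2) = 1 − 0.01823 − 0.08978 = 0.89199
Ratio = 0.05465 / 0.89199 = 0.06127

0.061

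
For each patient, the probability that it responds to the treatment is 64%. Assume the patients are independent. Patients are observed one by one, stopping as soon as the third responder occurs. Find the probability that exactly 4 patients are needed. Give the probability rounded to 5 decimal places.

0.28312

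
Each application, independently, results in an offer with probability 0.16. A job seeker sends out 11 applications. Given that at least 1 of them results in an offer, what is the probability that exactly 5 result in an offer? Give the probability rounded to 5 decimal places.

0.01995

X ~ Binomial(11, 0.16). Want P(X=5 | X≥1) = P(X=5) / P(X≥1).
P(X=5) = C(11,5)·0.16^5·0.84^6 = 0.0170184
P(X≥1) = 1 − 0.1469170 = 0.8530830
Ratio = 0.0170184 / 0.8530830 = 0.0199492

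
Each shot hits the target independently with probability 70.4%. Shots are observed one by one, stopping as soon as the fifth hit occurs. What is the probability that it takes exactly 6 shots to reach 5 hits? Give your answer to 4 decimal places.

Y = trial on which the fifth success occurs; negative binomial, r=5, p=0.704.
P(Y=6) = C(5,4) · p^5 · (1−p)^1
= 5 · 0.17293 · 0.296 = 0.255932

0.2559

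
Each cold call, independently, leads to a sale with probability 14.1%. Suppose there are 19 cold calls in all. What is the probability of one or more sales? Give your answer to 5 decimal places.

P(at least one) = 1 − P(none) = 1 − (1 − 0.141)^19
= 1 − 0.0557019 = 0.9442981

0.94430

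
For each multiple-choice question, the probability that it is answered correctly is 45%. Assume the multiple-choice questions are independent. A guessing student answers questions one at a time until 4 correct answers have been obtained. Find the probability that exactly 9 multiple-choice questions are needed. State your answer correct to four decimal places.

0.1156

Y = trial on which the fourth success occurs; negative binomial, r=4, p=0.45.
P(Y=9) = C(8,3) · p^4 · (1−p)^5
= 56 · 0.041006 · 0.050328 = 0.115572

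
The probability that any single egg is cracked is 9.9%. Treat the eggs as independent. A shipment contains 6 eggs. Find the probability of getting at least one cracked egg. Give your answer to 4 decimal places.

P(at least one) = 1 − P(none) = 1 − (1 − 0.099)^6
= 1 − 0.534994 = 0.465006

0.4650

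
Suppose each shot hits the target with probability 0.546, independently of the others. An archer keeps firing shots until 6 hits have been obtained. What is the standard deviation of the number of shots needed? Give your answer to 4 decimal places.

Y = total shots until the sixth success; negative binomial with r=6, p=0.546.
SD(Y) = √[r(1−p)/p²] = √(9.137383) = 3.022810

3.0228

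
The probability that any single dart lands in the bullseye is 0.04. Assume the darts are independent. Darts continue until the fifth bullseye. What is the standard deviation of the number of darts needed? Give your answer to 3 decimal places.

54.772

Y = total darts until the fifth success; negative binomial with r=5, p=0.04.
SD(Y) = √[r(1−p)/p²] = √(3000.00000) = 54.77226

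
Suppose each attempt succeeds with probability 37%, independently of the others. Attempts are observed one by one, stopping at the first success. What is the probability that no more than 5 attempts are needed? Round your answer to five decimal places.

0.90076

Y = number of attempts to the first success; geometric, p = 0.37.
P(Y ≤ 5) = 1 − (1−p)^5 = 1 − 0.0992437 = 0.9007563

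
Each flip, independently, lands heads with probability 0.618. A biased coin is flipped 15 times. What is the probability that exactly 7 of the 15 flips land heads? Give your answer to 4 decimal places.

X ~ Binomial(n=15, p=0.618).
P(X=7) = C(15,7) · p^7 · (1−p)^8
= 6435 · 0.034429 · 0.00045343 = 0.100456

0.1005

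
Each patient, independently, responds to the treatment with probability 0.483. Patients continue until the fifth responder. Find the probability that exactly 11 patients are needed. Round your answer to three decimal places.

0.105

Y = trial on which the fifth success occurs; negative binomial, r=5, p=0.483.
P(Y=11) = C(10,4) · p^5 · (1−p)^6
= 210 · 0.026287 · 0.019096 = 0.10541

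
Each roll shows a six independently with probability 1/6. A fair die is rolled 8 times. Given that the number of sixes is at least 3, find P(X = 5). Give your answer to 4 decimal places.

0.0309

X ~ Binomial(8, 0.166667). Want P(X=5 | X≥3) = P(X=5) / P(X≥3).
P(X=5) = C(8,5)·0.166667^5·0.833333^3 = 0.004168
P(X≥3) = 1 − 0.232568 − 0.372109 − 0.260476 = 0.134847
Ratio = 0.004168 / 0.134847 = 0.030906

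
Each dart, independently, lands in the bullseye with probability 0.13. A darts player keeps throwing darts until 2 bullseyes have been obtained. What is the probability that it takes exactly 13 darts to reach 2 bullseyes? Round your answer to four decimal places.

0.0438

Y = trial on which the second success occurs; negative binomial, r=2, p=0.13.
P(Y=13) = C(12,1) · p^2 · (1−p)^11
= 12 · 0.0169 · 0.21613 = 0.043831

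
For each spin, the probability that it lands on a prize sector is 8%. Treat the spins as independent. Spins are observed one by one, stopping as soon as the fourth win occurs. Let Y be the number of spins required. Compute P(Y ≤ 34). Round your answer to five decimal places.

0.28755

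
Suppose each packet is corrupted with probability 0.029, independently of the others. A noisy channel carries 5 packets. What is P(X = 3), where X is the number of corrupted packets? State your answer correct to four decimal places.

X ~ Binomial(n=5, p=0.029).
P(X=3) = C(5,3) · p^3 · (1−p)^2
= 10 · 2.4389e-05 · 0.94284 = 0.000230

0.0002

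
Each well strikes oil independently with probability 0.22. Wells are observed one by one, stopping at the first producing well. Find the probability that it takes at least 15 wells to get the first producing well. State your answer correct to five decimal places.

Y = number of wells to the first success; geometric, p = 0.22.
P(Y > 14) = P(first 14 all fail) = (1−p)^14 = 0.0308549

0.03085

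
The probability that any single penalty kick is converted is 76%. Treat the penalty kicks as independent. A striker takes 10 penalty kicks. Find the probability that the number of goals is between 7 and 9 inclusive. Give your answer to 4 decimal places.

X ~ Binomial(10, 0.76); P(7 ≤ X ≤ 9) = Σ C(10,k) p^k (1−p)^(10−k) over k:
  k=7: C(10,7)·0.76^7·0.24^3 = 0.242946
  k=8: C(10,8)·0.76^8·0.24^2 = 0.288499
  k=9: C(10,9)·0.76^9·0.24^1 = 0.203018
Total = 0.734462

0.7345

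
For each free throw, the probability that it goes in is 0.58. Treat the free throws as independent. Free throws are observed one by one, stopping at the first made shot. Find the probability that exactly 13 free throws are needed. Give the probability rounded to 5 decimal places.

0.00002

Geometric (trials to first success), p = 0.58.
P(Y = 13) = (1−p)^12 · p = 3.0129e-05 · 0.58 = 0.0000175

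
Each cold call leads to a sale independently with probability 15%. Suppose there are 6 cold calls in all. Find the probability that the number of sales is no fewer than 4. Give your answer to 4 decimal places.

X ~ Binomial(6, 0.15); P(X ≥ 4) = Σ C(6,k) p^k (1−p)^(6−k) over k:
  k=4: C(6,4)·0.15^4·0.85^2 = 0.005486
  k=5: C(6,5)·0.15^5·0.85^1 = 0.000387
  k=6: C(6,6)·0.15^6·0.85^0 = 0.000011
Total = 0.005885

0.0059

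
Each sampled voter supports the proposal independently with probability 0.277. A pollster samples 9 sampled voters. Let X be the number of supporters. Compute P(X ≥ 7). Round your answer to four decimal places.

X ~ Binomial(9, 0.277); P(X ≥ 7) = Σ C(9,k) p^k (1−p)^(9−k) over k:
  k=7: C(9,7)·0.277^7·0.723^2 = 0.002355
  k=8: C(9,8)·0.277^8·0.723^1 = 0.000226
  k=9: C(9,9)·0.277^9·0.723^0 = 0.000010
Total = 0.002590

0.0026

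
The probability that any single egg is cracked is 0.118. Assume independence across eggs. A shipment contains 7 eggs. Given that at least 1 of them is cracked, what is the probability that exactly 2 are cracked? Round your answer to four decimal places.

0.2669

X ~ Binomial(7, 0.118). Want P(X=2 | X≥1) = P(X=2) / P(X≥1).
P(X=2) = C(7,2)·0.118^2·0.882^5 = 0.156072
P(X≥1) = 1 − 0.415222 = 0.584778
Ratio = 0.156072 / 0.584778 = 0.266892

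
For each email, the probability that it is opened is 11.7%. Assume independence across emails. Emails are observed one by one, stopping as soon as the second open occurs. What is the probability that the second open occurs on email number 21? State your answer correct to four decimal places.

0.0257

Y = trial on which the second success occurs; negative binomial, r=2, p=0.117.
P(Y=21) = C(20,1) · p^2 · (1−p)^19
= 20 · 0.013689 · 0.094027 = 0.025743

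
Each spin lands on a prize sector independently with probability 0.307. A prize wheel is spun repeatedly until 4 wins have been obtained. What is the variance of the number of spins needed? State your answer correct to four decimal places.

Y = total spins until the fourth success; negative binomial with r=4, p=0.307.
Var(Y) = r(1−p)/p² = 4·0.693 / 0.307² = 29.411453

29.4115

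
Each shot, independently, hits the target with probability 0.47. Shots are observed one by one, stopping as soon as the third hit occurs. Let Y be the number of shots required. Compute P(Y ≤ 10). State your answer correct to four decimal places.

Finishing within 10 shots ⇔ at least 3 successes in the first 10. With X ~ Binomial(10, 0.47), P(Y ≤ 10) = 1 − P(X ≤ 2).
  k=0: C(10,0)·0.47^0·0.53^10 = 0.001749
  k=1: C(10,1)·0.47^1·0.53^9 = 0.015509
  k=2: C(10,2)·0.47^2·0.53^8 = 0.061889
1 − 0.079147 = 0.920853

0.9209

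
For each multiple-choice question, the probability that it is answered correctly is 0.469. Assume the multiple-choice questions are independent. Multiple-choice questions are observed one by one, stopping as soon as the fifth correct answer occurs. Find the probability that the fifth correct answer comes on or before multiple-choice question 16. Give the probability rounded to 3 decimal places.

Finishing within 16 multiple-choice questions ⇔ at least 5 successes in the first 16. With X ~ Binomial(16, 0.469), P(Y ≤ 16) = 1 − P(X ≤ 4).
  k=0: C(16,0)·0.469^0·0.531^16 = 0.00004
  k=1: C(16,1)·0.469^1·0.531^15 = 0.00056
  k=2: C(16,2)·0.469^2·0.531^14 = 0.00374
  k=3: C(16,3)·0.469^3·0.531^13 = 0.01541
  k=4: C(16,4)·0.469^4·0.531^12 = 0.04425
1 − 0.06401 = 0.93599

0.936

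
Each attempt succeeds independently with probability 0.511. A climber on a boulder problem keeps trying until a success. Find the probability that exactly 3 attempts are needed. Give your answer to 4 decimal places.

Geometric (trials to first success), p = 0.511.
P(Y = 3) = (1−p)^2 · p = 0.23912 · 0.511 = 0.122191

0.1222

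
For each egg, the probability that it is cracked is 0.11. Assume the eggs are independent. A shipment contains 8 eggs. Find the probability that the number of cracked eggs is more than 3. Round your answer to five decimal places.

X ~ Binomial(8, 0.11); P(X ≥ 4) = Σ C(8,k) p^k (1−p)^(8−k) over k:
  k=4: C(8,4)·0.11^4·0.89^4 = 0.0064303
  k=5: C(8,5)·0.11^5·0.89^3 = 0.0006358
  k=6: C(8,6)·0.11^6·0.89^2 = 0.0000393
  k=7: C(8,7)·0.11^7·0.89^1 = 0.0000014
  k=8: C(8,8)·0.11^8·0.89^0 = 0.0000000
Total = 0.0071068

0.00711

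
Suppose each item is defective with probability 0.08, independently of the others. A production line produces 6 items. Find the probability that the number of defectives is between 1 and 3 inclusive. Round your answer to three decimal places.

X ~ Binomial(6, 0.08); P(1 ≤ X ≤ 3) = Σ C(6,k) p^k (1−p)^(6−k) over k:
  k=1: C(6,1)·0.08^1·0.92^5 = 0.31636
  k=2: C(6,2)·0.08^2·0.92^4 = 0.06877
  k=3: C(6,3)·0.08^3·0.92^3 = 0.00797
Total = 0.39311

0.393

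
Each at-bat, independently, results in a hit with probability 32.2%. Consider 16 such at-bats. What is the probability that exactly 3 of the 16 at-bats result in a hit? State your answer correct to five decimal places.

X ~ Binomial(n=16, p=0.322).
P(X=3) = C(16,3) · p^3 · (1−p)^13
= 560 · 0.033386 · 0.0063971 = 0.1196029

0.11960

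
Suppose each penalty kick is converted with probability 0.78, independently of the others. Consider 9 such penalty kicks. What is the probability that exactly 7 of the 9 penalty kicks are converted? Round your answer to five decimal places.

0.30606

X ~ Binomial(n=9, p=0.78).
P(X=7) = C(9,7) · p^7 · (1−p)^2
= 36 · 0.17566 · 0.0484 = 0.3060625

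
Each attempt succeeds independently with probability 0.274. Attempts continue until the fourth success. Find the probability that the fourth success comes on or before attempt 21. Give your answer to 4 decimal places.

Finishing within 21 attempts ⇔ at least 4 successes in the first 21. With X ~ Binomial(21, 0.274), P(Y ≤ 21) = 1 − P(X ≤ 3).
  k=0: C(21,0)·0.274^0·0.726^21 = 0.001201
  k=1: C(21,1)·0.274^1·0.726^20 = 0.009521
  k=2: C(21,2)·0.274^2·0.726^19 = 0.035935
  k=3: C(21,3)·0.274^3·0.726^18 = 0.085894
1 − 0.132552 = 0.867448

0.8674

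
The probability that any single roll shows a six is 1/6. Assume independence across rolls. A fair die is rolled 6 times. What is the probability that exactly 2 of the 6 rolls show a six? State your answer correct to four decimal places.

X ~ Binomial(n=6, p=0.166667).
P(X=2) = C(6,2) · p^2 · (1−p)^4
= 15 · 0.027778 · 0.48225 = 0.200939

0.2009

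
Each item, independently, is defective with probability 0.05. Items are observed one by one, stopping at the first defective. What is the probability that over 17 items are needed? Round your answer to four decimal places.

0.4181

Y = number of items to the first success; geometric, p = 0.05.
P(Y > 17) = P(first 17 all fail) = (1−p)^17 = 0.418120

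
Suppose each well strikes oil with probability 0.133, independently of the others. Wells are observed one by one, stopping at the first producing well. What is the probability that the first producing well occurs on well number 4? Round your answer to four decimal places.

0.0867

Geometric (trials to first success), p = 0.133.
P(Y = 4) = (1−p)^3 · p = 0.65171 · 0.133 = 0.086678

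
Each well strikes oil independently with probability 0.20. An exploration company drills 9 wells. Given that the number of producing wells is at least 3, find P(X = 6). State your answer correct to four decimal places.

X ~ Binomial(9, 0.20). Want P(X=6 | X≥3) = P(X=6) / P(X≥3).
P(X=6) = C(9,6)·0.20^6·0.80^3 = 0.002753
P(X≥3) = 1 − 0.134218 − 0.301990 − 0.301990 = 0.261802
Ratio = 0.002753 / 0.261802 = 0.010514

0.0105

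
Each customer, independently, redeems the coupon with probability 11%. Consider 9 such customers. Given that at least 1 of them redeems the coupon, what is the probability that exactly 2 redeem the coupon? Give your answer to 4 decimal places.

X ~ Binomial(9, 0.11). Want P(X=2 | X≥1) = P(X=2) / P(X≥1).
P(X=2) = C(9,2)·0.11^2·0.89^7 = 0.192672
P(X≥1) = 1 − 0.350356 = 0.649644
Ratio = 0.192672 / 0.649644 = 0.296581

0.2966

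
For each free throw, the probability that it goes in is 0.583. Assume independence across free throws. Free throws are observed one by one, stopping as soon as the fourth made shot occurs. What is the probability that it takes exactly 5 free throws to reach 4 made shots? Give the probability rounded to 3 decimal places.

Y = trial on which the fourth success occurs; negative binomial, r=4, p=0.583.
P(Y=5) = C(4,3) · p^4 · (1−p)^1
= 4 · 0.11552 · 0.417 = 0.19269

0.193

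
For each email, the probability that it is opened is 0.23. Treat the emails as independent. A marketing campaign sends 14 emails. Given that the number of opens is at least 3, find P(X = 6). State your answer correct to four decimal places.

0.0836

X ~ Binomial(14, 0.23). Want P(X=6 | X≥3) = P(X=6) / P(X≥3).
P(X=6) = C(14,6)·0.23^6·0.77^8 = 0.054935
P(X≥3) = 1 − 0.025756 − 0.107705 − 0.209115 = 0.657424
Ratio = 0.054935 / 0.657424 = 0.083561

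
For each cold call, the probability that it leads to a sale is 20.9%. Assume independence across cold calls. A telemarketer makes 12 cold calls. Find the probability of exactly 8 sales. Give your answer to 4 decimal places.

0.0007

X ~ Binomial(n=12, p=0.209).
P(X=8) = C(12,8) · p^8 · (1−p)^4
= 495 · 3.6406e-06 · 0.39148 = 0.000705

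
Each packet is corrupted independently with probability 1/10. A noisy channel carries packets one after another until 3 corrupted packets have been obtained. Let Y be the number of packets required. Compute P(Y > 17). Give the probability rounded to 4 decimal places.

0.7618

Needing more than 17 packets ⇔ fewer than 3 successes in the first 17. With X ~ Binomial(17, 0.10), P(Y > 17) = P(X ≤ 2).
  k=0: C(17,0)·0.10^0·0.90^17 = 0.166772
  k=1: C(17,1)·0.10^1·0.90^16 = 0.315013
  k=2: C(17,2)·0.10^2·0.90^15 = 0.280012
P(X ≤ 2) = 0.761797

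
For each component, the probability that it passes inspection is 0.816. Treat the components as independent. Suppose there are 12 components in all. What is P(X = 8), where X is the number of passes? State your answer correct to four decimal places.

0.1115

X ~ Binomial(n=12, p=0.816).
P(X=8) = C(12,8) · p^8 · (1−p)^4
= 495 · 0.19657 · 0.0011462 = 0.111532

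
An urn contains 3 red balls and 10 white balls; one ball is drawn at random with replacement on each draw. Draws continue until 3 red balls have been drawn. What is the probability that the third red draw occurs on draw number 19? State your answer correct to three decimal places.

0.028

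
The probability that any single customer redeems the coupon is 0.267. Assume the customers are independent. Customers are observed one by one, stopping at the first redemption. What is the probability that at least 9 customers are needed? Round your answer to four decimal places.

Y = number of customers to the first success; geometric, p = 0.267.
P(Y > 8) = P(first 8 all fail) = (1−p)^8 = 0.083336

0.0833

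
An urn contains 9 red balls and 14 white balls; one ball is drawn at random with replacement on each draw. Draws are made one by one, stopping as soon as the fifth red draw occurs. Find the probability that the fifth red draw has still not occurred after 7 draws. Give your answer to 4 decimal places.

0.9119

Needing more than 7 draws ⇔ fewer than 5 successes in the first 7. With X ~ Binomial(7, 0.391304), P(Y > 7) = P(X ≤ 4).
  k=0: C(7,0)·0.391304^0·0.608696^7 = 0.030960
  k=1: C(7,1)·0.391304^1·0.608696^6 = 0.139320
  k=2: C(7,2)·0.391304^2·0.608696^5 = 0.268689
  k=3: C(7,3)·0.391304^3·0.608696^4 = 0.287881
  k=4: C(7,4)·0.391304^4·0.608696^3 = 0.185066
P(X ≤ 4) = 0.911916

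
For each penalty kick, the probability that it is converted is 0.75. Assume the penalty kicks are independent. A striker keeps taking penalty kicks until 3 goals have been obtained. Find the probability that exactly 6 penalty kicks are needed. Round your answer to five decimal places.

Y = trial on which the third success occurs; negative binomial, r=3, p=0.75.
P(Y=6) = C(5,2) · p^3 · (1−p)^3
= 10 · 0.42188 · 0.015625 = 0.0659180

0.06592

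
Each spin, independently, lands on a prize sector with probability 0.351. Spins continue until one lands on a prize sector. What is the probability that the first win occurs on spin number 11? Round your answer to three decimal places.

0.005

Geometric (trials to first success), p = 0.351.
P(Y = 11) = (1−p)^10 · p = 0.013257 · 0.351 = 0.00465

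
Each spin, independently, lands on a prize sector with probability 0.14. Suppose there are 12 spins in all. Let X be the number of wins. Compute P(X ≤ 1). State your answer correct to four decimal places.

0.4834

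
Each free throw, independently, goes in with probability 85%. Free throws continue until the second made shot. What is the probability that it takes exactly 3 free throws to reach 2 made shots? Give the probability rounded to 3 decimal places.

Y = trial on which the second success occurs; negative binomial, r=2, p=0.85.
P(Y=3) = C(2,1) · p^2 · (1−p)^1
= 2 · 0.7225 · 0.15 = 0.21675

0.217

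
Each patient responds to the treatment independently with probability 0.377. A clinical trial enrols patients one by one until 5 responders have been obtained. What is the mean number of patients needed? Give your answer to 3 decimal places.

13.263

Y = total patients until the fifth success; negative binomial with r=5, p=0.377.
E[Y] = r / p = 5 / 0.377 = 13.26260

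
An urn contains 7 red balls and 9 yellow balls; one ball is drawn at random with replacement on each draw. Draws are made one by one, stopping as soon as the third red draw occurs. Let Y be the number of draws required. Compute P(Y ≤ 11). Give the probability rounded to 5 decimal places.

0.92360

Finishing within 11 draws ⇔ at least 3 successes in the first 11. With X ~ Binomial(11, 0.4375), P(Y ≤ 11) = 1 − P(X ≤ 2).
  k=0: C(11,0)·0.4375^0·0.5625^11 = 0.0017838
  k=1: C(11,1)·0.4375^1·0.5625^10 = 0.0152615
  k=2: C(11,2)·0.4375^2·0.5625^9 = 0.0593501
1 − 0.0763954 = 0.9236046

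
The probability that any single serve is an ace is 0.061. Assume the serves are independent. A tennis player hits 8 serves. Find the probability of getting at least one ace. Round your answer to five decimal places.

0.39560

P(at least one) = 1 − P(none) = 1 − (1 − 0.061)^8
= 1 − 0.6044004 = 0.3955996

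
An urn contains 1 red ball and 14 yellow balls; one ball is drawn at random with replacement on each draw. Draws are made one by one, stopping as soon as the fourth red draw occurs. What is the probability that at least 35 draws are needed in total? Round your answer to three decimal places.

Needing more than 34 draws ⇔ fewer than 4 successes in the first 34. With X ~ Binomial(34, 0.066667), P(Y > 34) = P(X ≤ 3).
  k=0: C(34,0)·0.066667^0·0.933333^34 = 0.09577
  k=1: C(34,1)·0.066667^1·0.933333^33 = 0.23260
  k=2: C(34,2)·0.066667^2·0.933333^32 = 0.27413
  k=3: C(34,3)·0.066667^3·0.933333^31 = 0.20886
P(X ≤ 3) = 0.81136

0.811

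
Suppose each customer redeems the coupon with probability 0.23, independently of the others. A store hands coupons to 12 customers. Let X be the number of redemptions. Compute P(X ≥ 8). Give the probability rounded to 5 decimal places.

X ~ Binomial(12, 0.23); P(X ≥ 8) = Σ C(12,k) p^k (1−p)^(12−k) over k:
  k=8: C(12,8)·0.23^8·0.77^4 = 0.0013627
  k=9: C(12,9)·0.23^9·0.77^3 = 0.0001809
  k=10: C(12,10)·0.23^10·0.77^2 = 0.0000162
  k=11: C(12,11)·0.23^11·0.77^1 = 0.0000009
  k=12: C(12,12)·0.23^12·0.77^0 = 0.0000000
Total = 0.0015607

0.00156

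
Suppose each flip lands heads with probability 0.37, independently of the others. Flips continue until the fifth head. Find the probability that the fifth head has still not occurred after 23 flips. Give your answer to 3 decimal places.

Needing more than 23 flips ⇔ fewer than 5 successes in the first 23. With X ~ Binomial(23, 0.37), P(Y > 23) = P(X ≤ 4).
  k=0: C(23,0)·0.37^0·0.63^23 = 0.00002
  k=1: C(23,1)·0.37^1·0.63^22 = 0.00033
  k=2: C(23,2)·0.37^2·0.63^21 = 0.00212
  k=3: C(23,3)·0.37^3·0.63^20 = 0.00870
  k=4: C(23,4)·0.37^4·0.63^19 = 0.02555
P(X ≤ 4) = 0.03673

0.037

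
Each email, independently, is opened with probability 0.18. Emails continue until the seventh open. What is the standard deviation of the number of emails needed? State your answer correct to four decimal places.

13.3102

Y = total emails until the seventh success; negative binomial with r=7, p=0.18.
SD(Y) = √[r(1−p)/p²] = √(177.160494) = 13.310165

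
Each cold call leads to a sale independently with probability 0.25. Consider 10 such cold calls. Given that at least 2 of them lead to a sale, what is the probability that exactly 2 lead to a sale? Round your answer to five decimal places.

0.37246

X ~ Binomial(10, 0.25). Want P(X=2 | X≥2) = P(X=2) / P(X≥2).
P(X=2) = C(10,2)·0.25^2·0.75^8 = 0.2815676
P(X≥2) = 1 − 0.0563135 − 0.1877117 = 0.7559748
Ratio = 0.2815676 / 0.7559748 = 0.3724563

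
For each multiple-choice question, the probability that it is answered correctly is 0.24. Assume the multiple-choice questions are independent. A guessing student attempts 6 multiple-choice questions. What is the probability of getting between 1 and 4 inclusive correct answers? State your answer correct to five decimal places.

0.80348

X ~ Binomial(6, 0.24); P(1 ≤ X ≤ 4) = Σ C(6,k) p^k (1−p)^(6−k) over k:
  k=1: C(6,1)·0.24^1·0.76^5 = 0.3651157
  k=2: C(6,2)·0.24^2·0.76^4 = 0.2882492
  k=3: C(6,3)·0.24^3·0.76^3 = 0.1213681
  k=4: C(6,4)·0.24^4·0.76^2 = 0.0287451
Total = 0.8034780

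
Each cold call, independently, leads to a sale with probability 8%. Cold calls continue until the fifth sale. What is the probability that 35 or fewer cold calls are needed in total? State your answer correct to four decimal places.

0.1443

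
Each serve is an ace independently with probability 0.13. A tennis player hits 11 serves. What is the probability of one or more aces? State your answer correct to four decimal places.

0.7839

P(at least one) = 1 − P(none) = 1 − (1 − 0.13)^11
= 1 − 0.216128 = 0.783872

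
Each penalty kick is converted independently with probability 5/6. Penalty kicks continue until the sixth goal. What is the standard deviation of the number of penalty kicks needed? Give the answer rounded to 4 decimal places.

Y = total penalty kicks until the sixth success; negative binomial with r=6, p=0.833333.
SD(Y) = √[r(1−p)/p²] = √(1.440000) = 1.200000

1.2000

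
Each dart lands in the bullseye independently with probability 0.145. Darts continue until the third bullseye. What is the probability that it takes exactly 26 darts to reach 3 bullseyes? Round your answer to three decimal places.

0.025

Y = trial on which the third success occurs; negative binomial, r=3, p=0.145.
P(Y=26) = C(25,2) · p^3 · (1−p)^23
= 300 · 0.0030486 · 0.027241 = 0.02491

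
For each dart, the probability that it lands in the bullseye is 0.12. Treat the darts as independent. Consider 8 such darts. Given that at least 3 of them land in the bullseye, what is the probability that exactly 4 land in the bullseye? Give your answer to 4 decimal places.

X ~ Binomial(8, 0.12). Want P(X=4 | X≥3) = P(X=4) / P(X≥3).
P(X=4) = C(8,4)·0.12^4·0.88^4 = 0.008705
P(X≥3) = 1 − 0.359635 − 0.392329 − 0.187248 = 0.060789
Ratio = 0.008705 / 0.060789 = 0.143195

0.1432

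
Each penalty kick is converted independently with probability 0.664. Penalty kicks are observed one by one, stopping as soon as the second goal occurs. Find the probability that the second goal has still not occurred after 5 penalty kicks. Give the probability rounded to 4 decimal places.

Needing more than 5 penalty kicks ⇔ fewer than 2 successes in the first 5. With X ~ Binomial(5, 0.664), P(Y > 5) = P(X ≤ 1).
  k=0: C(5,0)·0.664^0·0.336^5 = 0.004282
  k=1: C(5,1)·0.664^1·0.336^4 = 0.042315
P(X ≤ 1) = 0.046598

0.0466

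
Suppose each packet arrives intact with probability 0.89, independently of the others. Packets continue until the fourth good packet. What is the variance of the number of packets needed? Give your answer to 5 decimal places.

0.55549

Y = total packets until the fourth success; negative binomial with r=4, p=0.89.
Var(Y) = r(1−p)/p² = 4·0.11 / 0.89² = 0.5554854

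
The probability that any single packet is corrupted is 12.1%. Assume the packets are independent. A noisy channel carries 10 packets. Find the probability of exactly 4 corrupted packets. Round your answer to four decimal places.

X ~ Binomial(n=10, p=0.121).
P(X=4) = C(10,4) · p^4 · (1−p)^6
= 210 · 0.00021436 · 0.46125 = 0.020763

0.0208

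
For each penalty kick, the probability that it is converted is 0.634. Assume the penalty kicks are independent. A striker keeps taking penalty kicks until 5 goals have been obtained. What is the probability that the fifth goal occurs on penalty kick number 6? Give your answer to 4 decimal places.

Y = trial on which the fifth success occurs; negative binomial, r=5, p=0.634.
P(Y=6) = C(5,4) · p^5 · (1−p)^1
= 5 · 0.10243 · 0.366 = 0.187455

0.1875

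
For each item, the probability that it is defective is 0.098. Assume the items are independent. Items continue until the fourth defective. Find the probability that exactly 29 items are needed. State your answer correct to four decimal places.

0.0229

Y = trial on which the fourth success occurs; negative binomial, r=4, p=0.098.
P(Y=29) = C(28,3) · p^4 · (1−p)^25
= 3276 · 9.2237e-05 · 0.075886 = 0.022930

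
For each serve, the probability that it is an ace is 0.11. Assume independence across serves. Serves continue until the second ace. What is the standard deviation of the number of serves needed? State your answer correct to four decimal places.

Y = total serves until the second success; negative binomial with r=2, p=0.11.
SD(Y) = √[r(1−p)/p²] = √(147.107438) = 12.128786

12.1288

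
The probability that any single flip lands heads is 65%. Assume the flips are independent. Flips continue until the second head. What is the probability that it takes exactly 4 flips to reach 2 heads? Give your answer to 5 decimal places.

0.15527

Y = trial on which the second success occurs; negative binomial, r=2, p=0.65.
P(Y=4) = C(3,1) · p^2 · (1−p)^2
= 3 · 0.4225 · 0.1225 = 0.1552688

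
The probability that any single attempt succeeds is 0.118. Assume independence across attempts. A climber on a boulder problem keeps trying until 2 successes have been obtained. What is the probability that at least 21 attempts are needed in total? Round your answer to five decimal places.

0.29834

Needing more than 20 attempts ⇔ fewer than 2 successes in the first 20. With X ~ Binomial(20, 0.118), P(Y > 20) = P(X ≤ 1).
  k=0: C(20,0)·0.118^0·0.882^20 = 0.0811655
  k=1: C(20,1)·0.118^1·0.882^19 = 0.2171776
P(X ≤ 1) = 0.2983432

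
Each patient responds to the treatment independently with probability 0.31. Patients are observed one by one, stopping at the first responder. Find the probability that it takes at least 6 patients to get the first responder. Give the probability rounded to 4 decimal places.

Y = number of patients to the first success; geometric, p = 0.31.
P(Y > 5) = P(first 5 all fail) = (1−p)^5 = 0.156403

0.1564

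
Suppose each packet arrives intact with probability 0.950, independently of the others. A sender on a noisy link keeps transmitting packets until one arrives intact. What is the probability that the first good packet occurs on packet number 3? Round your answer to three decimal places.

Geometric (trials to first success), p = 0.95.
P(Y = 3) = (1−p)^2 · p = 0.0025 · 0.95 = 0.00237

0.002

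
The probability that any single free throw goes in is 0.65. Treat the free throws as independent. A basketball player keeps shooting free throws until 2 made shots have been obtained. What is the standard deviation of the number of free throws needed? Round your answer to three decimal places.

Y = total free throws until the second success; negative binomial with r=2, p=0.65.
SD(Y) = √[r(1−p)/p²] = √(1.65680) = 1.28717

1.287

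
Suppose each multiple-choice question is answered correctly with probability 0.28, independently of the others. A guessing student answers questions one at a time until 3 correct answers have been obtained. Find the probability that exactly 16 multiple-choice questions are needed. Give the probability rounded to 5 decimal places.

Y = trial on which the third success occurs; negative binomial, r=3, p=0.28.
P(Y=16) = C(15,2) · p^3 · (1−p)^13
= 105 · 0.021952 · 0.013974 = 0.0322096

0.03221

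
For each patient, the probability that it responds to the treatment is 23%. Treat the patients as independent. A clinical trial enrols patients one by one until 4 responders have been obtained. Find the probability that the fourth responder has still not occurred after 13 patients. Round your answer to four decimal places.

Needing more than 13 patients ⇔ fewer than 4 successes in the first 13. With X ~ Binomial(13, 0.23), P(Y > 13) = P(X ≤ 3).
  k=0: C(13,0)·0.23^0·0.77^13 = 0.033449
  k=1: C(13,1)·0.23^1·0.77^12 = 0.129885
  k=2: C(13,2)·0.23^2·0.77^11 = 0.232781
  k=3: C(13,3)·0.23^3·0.77^10 = 0.254951
P(X ≤ 3) = 0.651066

0.6511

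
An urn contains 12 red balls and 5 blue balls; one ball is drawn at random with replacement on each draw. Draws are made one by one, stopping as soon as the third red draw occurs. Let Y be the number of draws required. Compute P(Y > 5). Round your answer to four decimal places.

Needing more than 5 draws ⇔ fewer than 3 successes in the first 5. With X ~ Binomial(5, 0.705882), P(Y > 5) = P(X ≤ 2).
  k=0: C(5,0)·0.705882^0·0.294118^5 = 0.002201
  k=1: C(5,1)·0.705882^1·0.294118^4 = 0.026411
  k=2: C(5,2)·0.705882^2·0.294118^3 = 0.126773
P(X ≤ 2) = 0.155385

0.1554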